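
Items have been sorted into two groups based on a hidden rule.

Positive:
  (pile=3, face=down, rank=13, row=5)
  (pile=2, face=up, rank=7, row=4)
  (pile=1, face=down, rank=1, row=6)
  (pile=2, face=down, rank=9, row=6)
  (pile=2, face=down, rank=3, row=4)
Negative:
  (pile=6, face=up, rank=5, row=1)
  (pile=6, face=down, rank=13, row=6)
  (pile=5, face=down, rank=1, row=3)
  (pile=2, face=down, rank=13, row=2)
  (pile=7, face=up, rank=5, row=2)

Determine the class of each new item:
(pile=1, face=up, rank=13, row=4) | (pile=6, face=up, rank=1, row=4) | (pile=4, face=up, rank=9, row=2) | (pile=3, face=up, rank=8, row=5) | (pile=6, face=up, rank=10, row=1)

'Positive' ⟺ row ≥ 3 AND pile ≤ 3.

Positive, Negative, Negative, Positive, Negative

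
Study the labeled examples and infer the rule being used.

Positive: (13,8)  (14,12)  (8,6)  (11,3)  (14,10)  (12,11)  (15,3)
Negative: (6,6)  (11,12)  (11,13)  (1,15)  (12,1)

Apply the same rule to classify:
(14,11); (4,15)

A rule that fits every label: first > second AND sum ≥ 14 — true of each 'Positive' example, false of each 'Negative' one.
(14,11): 14 > 11, 14+11 = 25 — meets the rule, so Positive. (4,15): 4 < 15, 4+15 = 19 — does not satisfy this, so Negative.

Positive, Negative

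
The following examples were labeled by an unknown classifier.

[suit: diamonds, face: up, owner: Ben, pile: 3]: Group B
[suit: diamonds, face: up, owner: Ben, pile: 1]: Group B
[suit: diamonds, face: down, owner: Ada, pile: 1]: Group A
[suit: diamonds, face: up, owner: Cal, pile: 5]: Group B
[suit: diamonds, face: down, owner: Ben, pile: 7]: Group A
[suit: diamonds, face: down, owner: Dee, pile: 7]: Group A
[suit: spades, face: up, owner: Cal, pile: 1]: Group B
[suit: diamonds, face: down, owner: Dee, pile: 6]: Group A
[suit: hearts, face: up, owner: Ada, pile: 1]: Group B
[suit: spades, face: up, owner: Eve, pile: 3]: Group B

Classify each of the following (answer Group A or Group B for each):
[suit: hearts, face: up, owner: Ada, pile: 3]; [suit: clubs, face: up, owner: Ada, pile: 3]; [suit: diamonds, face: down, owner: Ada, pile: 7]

Comparing the two groups points to one rule — face is down.
[suit: hearts, face: up, owner: Ada, pile: 3] → face is up → Group B. [suit: clubs, face: up, owner: Ada, pile: 3] → face is up → Group B. [suit: diamonds, face: down, owner: Ada, pile: 7] → face is down → Group A.

Group B, Group B, Group A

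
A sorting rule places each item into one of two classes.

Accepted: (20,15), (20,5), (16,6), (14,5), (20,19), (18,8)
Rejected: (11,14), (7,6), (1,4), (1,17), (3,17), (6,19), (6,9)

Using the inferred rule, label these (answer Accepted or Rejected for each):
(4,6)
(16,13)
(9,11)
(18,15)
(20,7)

Rejected, Accepted, Rejected, Accepted, Accepted

The simplest hypothesis consistent with all the labels is: first ≥ 14.
(4,6) — first 4, hence Rejected. (16,13) — first 16, hence Accepted. (9,11) — first 9, hence Rejected. (18,15) — first 18, hence Accepted. (20,7) — first 20, hence Accepted.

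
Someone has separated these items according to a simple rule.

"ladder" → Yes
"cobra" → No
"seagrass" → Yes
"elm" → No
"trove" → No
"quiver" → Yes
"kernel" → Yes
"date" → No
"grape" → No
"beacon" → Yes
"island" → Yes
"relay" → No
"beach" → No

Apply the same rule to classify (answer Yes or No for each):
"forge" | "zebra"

The simplest hypothesis consistent with all the labels is: length ≥ 6.
"forge": length 5, does not fit → No. "zebra": length 5, does not fit → No.

No, No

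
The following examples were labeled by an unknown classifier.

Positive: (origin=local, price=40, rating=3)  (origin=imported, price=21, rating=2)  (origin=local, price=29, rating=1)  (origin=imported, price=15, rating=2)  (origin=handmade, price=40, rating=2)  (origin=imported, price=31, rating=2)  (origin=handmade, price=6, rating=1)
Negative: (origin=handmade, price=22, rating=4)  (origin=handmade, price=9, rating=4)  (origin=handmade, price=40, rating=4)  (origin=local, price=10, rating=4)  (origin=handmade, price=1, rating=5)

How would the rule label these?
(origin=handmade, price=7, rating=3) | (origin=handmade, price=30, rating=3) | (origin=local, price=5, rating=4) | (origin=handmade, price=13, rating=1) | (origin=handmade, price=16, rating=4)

Positive, Positive, Negative, Positive, Negative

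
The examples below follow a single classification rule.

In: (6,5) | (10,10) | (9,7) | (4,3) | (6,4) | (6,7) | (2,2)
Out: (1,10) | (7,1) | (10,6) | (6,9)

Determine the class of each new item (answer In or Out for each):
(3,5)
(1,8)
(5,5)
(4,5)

In, Out, In, In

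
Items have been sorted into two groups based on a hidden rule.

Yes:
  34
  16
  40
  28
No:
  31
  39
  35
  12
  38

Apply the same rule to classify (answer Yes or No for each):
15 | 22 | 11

No, Yes, No

The pattern is that an item is 'Yes' exactly when: ≡ 4 (mod 6).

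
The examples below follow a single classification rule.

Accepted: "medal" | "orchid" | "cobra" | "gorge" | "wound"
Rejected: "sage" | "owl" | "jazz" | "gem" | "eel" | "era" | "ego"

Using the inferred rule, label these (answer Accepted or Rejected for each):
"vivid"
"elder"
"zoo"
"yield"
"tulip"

The rule appears to be: length ≥ 5.

Accepted, Accepted, Rejected, Accepted, Accepted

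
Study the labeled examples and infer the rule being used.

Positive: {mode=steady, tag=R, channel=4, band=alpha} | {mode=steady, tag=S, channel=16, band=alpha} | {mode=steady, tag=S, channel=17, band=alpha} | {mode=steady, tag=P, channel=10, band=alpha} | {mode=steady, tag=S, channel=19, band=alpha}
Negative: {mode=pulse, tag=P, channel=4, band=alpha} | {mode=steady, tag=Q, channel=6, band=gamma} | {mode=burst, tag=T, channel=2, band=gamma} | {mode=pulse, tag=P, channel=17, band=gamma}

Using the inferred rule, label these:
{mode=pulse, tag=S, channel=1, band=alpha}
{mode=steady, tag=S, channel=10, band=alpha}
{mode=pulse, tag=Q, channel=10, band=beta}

Negative, Positive, Negative

The pattern is that an item is 'Positive' exactly when: band is alpha AND mode is steady.
Negative: {mode=pulse, tag=S, channel=1, band=alpha}, since band is alpha, mode is pulse.
Positive: {mode=steady, tag=S, channel=10, band=alpha}, since band is alpha, mode is steady.
Negative: {mode=pulse, tag=Q, channel=10, band=beta}, since band is beta, mode is pulse.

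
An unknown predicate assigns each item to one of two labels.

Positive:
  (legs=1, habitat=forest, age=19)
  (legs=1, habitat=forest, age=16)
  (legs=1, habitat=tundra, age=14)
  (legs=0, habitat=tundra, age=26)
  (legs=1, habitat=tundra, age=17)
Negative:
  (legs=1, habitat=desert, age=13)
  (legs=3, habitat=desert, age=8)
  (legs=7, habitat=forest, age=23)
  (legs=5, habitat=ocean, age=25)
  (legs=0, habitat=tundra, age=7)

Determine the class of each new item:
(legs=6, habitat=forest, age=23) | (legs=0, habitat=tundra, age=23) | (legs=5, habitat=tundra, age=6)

Every 'Positive' example satisfies: legs ≤ 1 AND age ≥ 14. None of the 'Negative' examples do.

Negative, Positive, Negative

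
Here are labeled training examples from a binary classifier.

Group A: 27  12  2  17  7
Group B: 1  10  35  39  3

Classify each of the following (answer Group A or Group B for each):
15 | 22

Group B, Group A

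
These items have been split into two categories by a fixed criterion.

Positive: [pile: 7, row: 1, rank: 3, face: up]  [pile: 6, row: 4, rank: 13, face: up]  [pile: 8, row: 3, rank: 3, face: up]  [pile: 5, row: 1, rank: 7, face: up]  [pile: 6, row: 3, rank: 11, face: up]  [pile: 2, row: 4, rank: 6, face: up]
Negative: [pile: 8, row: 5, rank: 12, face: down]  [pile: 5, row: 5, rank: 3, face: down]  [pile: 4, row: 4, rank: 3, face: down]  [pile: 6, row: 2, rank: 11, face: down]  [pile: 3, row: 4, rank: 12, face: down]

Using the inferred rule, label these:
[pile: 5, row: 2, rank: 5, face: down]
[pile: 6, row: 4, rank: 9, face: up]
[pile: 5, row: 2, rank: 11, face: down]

Negative, Positive, Negative

One predicate separates the groups cleanly: face is up.
[pile: 5, row: 2, rank: 5, face: down] → face is down → Negative.
[pile: 6, row: 4, rank: 9, face: up] → face is up → Positive.
[pile: 5, row: 2, rank: 11, face: down] → face is down → Negative.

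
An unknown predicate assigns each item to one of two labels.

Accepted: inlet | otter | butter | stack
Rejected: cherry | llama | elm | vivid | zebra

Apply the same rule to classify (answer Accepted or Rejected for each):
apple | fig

Rejected, Rejected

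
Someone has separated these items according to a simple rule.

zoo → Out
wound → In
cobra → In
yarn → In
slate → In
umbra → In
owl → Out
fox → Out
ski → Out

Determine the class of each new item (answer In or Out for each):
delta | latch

All 'In' examples share one property — length ≥ 4 — and every 'Out' example lacks it.
delta: In (length 5). latch: In (length 5).

In, In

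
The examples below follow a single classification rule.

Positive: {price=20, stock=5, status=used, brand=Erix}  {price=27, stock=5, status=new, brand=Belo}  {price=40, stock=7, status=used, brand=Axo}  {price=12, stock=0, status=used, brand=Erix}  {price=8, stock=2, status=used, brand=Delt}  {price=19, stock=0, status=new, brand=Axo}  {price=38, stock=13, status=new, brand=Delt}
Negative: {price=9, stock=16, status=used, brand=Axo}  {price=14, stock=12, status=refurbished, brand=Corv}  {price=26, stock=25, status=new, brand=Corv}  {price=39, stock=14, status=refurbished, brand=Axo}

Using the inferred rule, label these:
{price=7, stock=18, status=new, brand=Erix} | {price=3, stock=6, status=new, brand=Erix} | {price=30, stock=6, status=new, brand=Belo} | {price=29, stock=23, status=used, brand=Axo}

The classifier is using: brand is Delt OR stock ≤ 7.
{price=7, stock=18, status=new, brand=Erix}: brand is Erix, stock = 18 — lacks this property, so Negative. {price=3, stock=6, status=new, brand=Erix}: brand is Erix, stock = 6 — qualifies, so Positive. {price=30, stock=6, status=new, brand=Belo}: brand is Belo, stock = 6 — qualifies, so Positive. {price=29, stock=23, status=used, brand=Axo}: brand is Axo, stock = 23 — lacks this property, so Negative.

Negative, Positive, Positive, Negative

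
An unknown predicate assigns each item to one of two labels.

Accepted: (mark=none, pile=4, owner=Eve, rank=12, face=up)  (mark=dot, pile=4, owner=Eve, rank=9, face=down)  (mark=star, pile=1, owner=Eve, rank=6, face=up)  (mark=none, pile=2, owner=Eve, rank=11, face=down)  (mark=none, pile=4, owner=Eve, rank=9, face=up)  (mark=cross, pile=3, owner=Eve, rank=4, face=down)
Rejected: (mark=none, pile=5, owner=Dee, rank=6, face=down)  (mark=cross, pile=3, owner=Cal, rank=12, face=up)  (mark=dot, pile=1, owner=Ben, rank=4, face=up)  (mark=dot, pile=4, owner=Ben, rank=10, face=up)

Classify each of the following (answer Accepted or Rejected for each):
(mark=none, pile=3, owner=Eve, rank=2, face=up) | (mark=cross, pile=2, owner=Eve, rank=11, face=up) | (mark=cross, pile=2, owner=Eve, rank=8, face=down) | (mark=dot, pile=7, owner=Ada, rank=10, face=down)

Accepted, Accepted, Accepted, Rejected

Every 'Accepted' example satisfies: owner is Eve. None of the 'Rejected' examples do.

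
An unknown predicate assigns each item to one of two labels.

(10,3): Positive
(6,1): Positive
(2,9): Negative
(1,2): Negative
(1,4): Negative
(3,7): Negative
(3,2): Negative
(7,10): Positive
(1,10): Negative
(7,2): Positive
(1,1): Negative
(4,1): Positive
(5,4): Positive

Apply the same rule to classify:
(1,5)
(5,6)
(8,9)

Negative, Positive, Positive

All 'Positive' examples share one property — first ≥ 4 — and every 'Negative' example lacks it.
(1,5) → first 1 → Negative. (5,6) → first 5 → Positive. (8,9) → first 8 → Positive.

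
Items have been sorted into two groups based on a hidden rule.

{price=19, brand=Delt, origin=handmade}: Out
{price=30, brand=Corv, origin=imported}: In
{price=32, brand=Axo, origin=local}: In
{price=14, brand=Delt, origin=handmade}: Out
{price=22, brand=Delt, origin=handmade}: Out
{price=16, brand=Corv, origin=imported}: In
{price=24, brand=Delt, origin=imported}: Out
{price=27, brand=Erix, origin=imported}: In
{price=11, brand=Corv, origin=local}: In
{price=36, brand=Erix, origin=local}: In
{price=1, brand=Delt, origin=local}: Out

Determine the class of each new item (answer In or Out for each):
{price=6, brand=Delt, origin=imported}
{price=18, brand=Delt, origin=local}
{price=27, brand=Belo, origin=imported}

Out, Out, In

Comparing the two groups points to one rule — brand is not Delt.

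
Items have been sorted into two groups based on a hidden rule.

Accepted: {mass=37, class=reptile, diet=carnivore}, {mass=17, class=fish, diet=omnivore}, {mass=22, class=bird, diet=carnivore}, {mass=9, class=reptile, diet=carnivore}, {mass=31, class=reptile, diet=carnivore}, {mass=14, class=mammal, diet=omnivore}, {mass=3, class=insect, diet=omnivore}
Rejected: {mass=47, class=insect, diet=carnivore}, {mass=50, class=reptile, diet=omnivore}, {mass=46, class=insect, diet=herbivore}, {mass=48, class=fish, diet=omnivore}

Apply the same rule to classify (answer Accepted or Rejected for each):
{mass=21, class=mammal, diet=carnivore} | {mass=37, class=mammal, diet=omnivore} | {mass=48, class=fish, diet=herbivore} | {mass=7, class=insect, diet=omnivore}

Accepted, Accepted, Rejected, Accepted

One predicate separates the groups cleanly: mass ≤ 37.
{mass=21, class=mammal, diet=carnivore}: Accepted (mass = 21). {mass=37, class=mammal, diet=omnivore}: Accepted (mass = 37). {mass=48, class=fish, diet=herbivore}: Rejected (mass = 48). {mass=7, class=insect, diet=omnivore}: Accepted (mass = 7).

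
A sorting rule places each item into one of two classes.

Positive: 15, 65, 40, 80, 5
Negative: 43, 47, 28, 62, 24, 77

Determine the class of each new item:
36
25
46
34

Negative, Positive, Negative, Negative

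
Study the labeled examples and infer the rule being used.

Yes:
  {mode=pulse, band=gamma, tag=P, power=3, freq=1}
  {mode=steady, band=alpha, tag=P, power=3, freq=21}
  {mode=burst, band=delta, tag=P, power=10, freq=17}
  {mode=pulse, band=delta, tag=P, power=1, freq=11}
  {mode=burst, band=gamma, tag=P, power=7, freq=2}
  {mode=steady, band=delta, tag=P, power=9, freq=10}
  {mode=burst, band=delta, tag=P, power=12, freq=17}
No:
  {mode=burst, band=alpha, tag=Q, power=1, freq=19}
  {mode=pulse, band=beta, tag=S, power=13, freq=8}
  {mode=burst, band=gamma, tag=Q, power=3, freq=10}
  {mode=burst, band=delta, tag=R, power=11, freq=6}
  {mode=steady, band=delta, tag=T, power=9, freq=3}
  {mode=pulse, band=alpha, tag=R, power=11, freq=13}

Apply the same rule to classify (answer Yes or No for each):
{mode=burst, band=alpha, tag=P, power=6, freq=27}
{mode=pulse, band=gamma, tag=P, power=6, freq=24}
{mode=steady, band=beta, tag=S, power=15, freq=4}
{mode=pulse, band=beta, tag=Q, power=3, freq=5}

Yes, Yes, No, No

Comparing the two groups points to one rule — tag is P.
{mode=burst, band=alpha, tag=P, power=6, freq=27} → tag is P → Yes.
{mode=pulse, band=gamma, tag=P, power=6, freq=24} → tag is P → Yes.
{mode=steady, band=beta, tag=S, power=15, freq=4} → tag is S → No.
{mode=pulse, band=beta, tag=Q, power=3, freq=5} → tag is Q → No.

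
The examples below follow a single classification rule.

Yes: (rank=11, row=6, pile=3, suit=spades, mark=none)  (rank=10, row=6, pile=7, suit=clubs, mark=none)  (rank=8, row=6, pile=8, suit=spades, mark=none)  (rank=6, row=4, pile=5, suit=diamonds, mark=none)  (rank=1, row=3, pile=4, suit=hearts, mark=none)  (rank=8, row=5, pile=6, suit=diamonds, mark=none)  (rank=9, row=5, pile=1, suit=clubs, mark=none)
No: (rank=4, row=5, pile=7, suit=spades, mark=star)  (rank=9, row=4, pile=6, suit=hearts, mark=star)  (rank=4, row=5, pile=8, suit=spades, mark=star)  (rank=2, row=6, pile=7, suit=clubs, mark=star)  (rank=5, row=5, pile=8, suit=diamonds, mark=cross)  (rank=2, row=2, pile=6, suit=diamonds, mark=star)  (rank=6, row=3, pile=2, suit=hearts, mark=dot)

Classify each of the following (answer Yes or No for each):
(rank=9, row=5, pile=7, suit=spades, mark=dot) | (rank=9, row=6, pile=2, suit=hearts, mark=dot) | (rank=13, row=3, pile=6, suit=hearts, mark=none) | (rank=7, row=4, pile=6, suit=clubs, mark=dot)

No, No, Yes, No

Looking at the examples, the only property every 'Yes' case has and every 'No' case lacks is: mark is none.
(rank=9, row=5, pile=7, suit=spades, mark=dot) → mark is dot → No.
(rank=9, row=6, pile=2, suit=hearts, mark=dot) → mark is dot → No.
(rank=13, row=3, pile=6, suit=hearts, mark=none) → mark is none → Yes.
(rank=7, row=4, pile=6, suit=clubs, mark=dot) → mark is dot → No.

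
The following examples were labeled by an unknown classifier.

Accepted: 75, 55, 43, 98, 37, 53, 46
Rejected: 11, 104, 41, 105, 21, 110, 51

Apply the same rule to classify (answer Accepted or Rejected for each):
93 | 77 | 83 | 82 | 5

Rule: digit sum ≥ 7. This holds for each 'Accepted' example and fails for each 'Rejected' one.

Accepted, Accepted, Accepted, Accepted, Rejected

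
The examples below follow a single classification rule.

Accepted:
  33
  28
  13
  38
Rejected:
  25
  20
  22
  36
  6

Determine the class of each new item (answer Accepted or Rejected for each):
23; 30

One predicate separates the groups cleanly: ≡ 3 (mod 5).
23: 23 mod 5 = 3 — qualifies, so Accepted. 30: 30 mod 5 = 0 — lacks this property, so Rejected.

Accepted, Rejected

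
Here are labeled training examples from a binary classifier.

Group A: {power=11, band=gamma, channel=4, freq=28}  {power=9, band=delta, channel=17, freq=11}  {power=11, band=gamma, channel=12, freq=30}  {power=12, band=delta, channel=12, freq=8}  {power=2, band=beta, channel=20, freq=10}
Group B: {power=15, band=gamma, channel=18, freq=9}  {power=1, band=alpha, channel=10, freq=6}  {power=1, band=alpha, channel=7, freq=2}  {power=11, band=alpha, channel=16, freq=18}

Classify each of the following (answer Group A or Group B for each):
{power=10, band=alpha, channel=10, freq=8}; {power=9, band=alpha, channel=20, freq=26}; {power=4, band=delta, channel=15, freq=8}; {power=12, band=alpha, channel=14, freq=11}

The simplest hypothesis consistent with all the labels is: band is not alpha AND power ≤ 12.
{power=10, band=alpha, channel=10, freq=8}: band is alpha, power = 10, lacks this property → Group B.
{power=9, band=alpha, channel=20, freq=26}: band is alpha, power = 9, lacks this property → Group B.
{power=4, band=delta, channel=15, freq=8}: band is delta, power = 4, fits → Group A.
{power=12, band=alpha, channel=14, freq=11}: band is alpha, power = 12, lacks this property → Group B.

Group B, Group B, Group A, Group B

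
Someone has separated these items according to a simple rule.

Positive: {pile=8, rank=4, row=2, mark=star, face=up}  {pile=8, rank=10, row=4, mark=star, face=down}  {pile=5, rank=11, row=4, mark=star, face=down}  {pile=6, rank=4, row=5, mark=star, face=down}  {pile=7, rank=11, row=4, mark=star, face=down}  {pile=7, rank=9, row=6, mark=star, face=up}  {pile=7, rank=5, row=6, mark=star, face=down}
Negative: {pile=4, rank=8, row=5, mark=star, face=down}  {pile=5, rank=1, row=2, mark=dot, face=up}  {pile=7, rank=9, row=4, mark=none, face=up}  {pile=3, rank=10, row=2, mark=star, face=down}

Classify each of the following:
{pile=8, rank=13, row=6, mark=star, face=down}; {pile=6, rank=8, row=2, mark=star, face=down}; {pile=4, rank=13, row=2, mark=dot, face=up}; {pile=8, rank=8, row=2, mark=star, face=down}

Positive, Positive, Negative, Positive

The rule appears to be: mark is star AND pile ≥ 5.
{pile=8, rank=13, row=6, mark=star, face=down}: mark is star, pile = 8 — checks out, so Positive. {pile=6, rank=8, row=2, mark=star, face=down}: mark is star, pile = 6 — checks out, so Positive. {pile=4, rank=13, row=2, mark=dot, face=up}: mark is dot, pile = 4 — doesn't match, so Negative. {pile=8, rank=8, row=2, mark=star, face=down}: mark is star, pile = 8 — checks out, so Positive.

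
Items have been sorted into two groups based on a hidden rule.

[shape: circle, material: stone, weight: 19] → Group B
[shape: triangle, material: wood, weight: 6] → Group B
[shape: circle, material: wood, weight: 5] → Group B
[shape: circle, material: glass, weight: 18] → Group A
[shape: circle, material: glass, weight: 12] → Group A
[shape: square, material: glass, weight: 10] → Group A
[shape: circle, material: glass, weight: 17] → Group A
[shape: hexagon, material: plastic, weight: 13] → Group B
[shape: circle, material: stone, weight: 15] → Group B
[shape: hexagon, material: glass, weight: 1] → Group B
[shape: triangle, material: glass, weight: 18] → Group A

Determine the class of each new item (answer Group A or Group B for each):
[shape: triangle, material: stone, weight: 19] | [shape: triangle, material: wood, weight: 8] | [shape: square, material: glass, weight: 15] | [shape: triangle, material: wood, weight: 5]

Group B, Group B, Group A, Group B

A rule that fits every label: material is glass AND weight ≥ 5 — true of each 'Group A' example, false of each 'Group B' one.
[shape: triangle, material: stone, weight: 19]: material is stone, weight = 19, does not satisfy this → Group B.
[shape: triangle, material: wood, weight: 8]: material is wood, weight = 8, does not satisfy this → Group B.
[shape: square, material: glass, weight: 15]: material is glass, weight = 15, satisfies this → Group A.
[shape: triangle, material: wood, weight: 5]: material is wood, weight = 5, does not satisfy this → Group B.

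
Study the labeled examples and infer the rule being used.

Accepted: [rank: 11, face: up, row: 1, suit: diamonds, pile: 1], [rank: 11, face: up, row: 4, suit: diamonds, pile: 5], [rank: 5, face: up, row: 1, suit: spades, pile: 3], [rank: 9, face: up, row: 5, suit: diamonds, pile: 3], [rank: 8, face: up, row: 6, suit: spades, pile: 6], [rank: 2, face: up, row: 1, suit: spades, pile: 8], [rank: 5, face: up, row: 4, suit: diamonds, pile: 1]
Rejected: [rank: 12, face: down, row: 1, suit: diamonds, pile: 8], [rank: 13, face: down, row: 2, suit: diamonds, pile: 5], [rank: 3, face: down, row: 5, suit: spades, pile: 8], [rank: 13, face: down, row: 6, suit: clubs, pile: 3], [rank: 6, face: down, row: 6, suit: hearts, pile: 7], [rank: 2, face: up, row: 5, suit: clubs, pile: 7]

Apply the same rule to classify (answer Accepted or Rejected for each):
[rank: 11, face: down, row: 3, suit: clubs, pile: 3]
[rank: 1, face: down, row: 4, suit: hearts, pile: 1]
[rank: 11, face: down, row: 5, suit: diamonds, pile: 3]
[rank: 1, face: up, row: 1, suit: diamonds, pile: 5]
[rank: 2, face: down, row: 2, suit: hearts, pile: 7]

Rejected, Rejected, Rejected, Accepted, Rejected

The rule appears to be: face is up AND pile ≠ 7.
[rank: 11, face: down, row: 3, suit: clubs, pile: 3] — face is down, pile = 3, hence Rejected.
[rank: 1, face: down, row: 4, suit: hearts, pile: 1] — face is down, pile = 1, hence Rejected.
[rank: 11, face: down, row: 5, suit: diamonds, pile: 3] — face is down, pile = 3, hence Rejected.
[rank: 1, face: up, row: 1, suit: diamonds, pile: 5] — face is up, pile = 5, hence Accepted.
[rank: 2, face: down, row: 2, suit: hearts, pile: 7] — face is down, pile = 7, hence Rejected.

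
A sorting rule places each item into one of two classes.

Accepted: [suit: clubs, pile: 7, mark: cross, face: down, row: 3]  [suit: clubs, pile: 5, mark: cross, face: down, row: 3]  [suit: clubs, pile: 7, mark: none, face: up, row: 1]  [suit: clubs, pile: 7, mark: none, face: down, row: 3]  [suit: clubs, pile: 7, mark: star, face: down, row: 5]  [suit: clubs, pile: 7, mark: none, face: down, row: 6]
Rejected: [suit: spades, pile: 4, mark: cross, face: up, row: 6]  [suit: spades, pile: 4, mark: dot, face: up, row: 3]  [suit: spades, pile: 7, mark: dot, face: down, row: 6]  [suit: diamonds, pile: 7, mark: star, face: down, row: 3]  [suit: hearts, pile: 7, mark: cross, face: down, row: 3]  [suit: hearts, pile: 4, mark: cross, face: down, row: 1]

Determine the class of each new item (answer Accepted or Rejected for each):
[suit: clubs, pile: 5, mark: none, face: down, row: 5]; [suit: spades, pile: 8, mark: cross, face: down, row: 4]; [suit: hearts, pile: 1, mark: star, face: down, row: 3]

Accepted, Rejected, Rejected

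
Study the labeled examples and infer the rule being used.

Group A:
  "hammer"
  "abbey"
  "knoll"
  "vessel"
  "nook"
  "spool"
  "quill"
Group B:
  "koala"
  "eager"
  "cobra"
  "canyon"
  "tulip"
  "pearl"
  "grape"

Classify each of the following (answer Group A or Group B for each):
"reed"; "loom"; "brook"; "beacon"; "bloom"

All 'Group A' examples share one property — has a double letter — and every 'Group B' example lacks it.

Group A, Group A, Group A, Group B, Group A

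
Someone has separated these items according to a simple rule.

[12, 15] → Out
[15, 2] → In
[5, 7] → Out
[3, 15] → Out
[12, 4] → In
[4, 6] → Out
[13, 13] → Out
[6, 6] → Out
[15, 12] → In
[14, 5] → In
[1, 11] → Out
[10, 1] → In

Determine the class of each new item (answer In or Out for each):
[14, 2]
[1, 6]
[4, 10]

In, Out, Out

The simplest hypothesis consistent with all the labels is: first > second.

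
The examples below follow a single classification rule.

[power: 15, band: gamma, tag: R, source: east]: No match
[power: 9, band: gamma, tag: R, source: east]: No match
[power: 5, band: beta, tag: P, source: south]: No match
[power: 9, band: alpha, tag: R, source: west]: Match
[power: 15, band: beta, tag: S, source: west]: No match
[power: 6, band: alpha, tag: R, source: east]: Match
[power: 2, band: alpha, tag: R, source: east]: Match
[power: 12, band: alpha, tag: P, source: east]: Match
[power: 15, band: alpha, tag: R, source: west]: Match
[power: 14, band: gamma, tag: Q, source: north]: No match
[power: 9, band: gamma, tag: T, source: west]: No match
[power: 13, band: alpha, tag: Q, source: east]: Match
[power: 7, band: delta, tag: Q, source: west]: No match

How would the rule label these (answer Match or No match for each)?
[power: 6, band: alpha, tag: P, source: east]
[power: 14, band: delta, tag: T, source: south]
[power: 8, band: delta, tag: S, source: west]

Rule: band is alpha. This holds for each 'Match' example and fails for each 'No match' one.
[power: 6, band: alpha, tag: P, source: east] → band is alpha → Match.
[power: 14, band: delta, tag: T, source: south] → band is delta → No match.
[power: 8, band: delta, tag: S, source: west] → band is delta → No match.

Match, No match, No match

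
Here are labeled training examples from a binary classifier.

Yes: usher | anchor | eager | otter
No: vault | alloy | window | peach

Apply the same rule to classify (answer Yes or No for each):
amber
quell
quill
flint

Yes, No, No, No

All 'Yes' examples share one property — contains 'r' — and every 'No' example lacks it.
amber: has 'r' — qualifies, so Yes. quell: no 'r' — doesn't match, so No. quill: no 'r' — doesn't match, so No. flint: no 'r' — doesn't match, so No.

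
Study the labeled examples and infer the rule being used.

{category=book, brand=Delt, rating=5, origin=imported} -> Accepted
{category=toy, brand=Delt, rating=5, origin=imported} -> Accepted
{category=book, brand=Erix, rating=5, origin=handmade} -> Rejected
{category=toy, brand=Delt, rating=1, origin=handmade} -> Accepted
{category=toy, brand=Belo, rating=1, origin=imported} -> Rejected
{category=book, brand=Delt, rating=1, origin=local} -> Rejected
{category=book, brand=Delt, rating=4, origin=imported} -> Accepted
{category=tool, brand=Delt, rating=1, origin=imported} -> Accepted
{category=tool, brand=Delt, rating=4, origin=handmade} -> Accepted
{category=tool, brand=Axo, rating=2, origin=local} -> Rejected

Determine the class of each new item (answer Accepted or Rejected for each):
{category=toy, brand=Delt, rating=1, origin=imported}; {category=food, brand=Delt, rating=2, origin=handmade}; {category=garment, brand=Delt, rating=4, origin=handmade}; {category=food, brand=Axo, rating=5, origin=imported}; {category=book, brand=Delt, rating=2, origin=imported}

Accepted, Accepted, Accepted, Rejected, Accepted

The pattern is that an item is 'Accepted' exactly when: brand is Delt AND origin is not local.
{category=toy, brand=Delt, rating=1, origin=imported}: Accepted (brand is Delt, origin is imported).
{category=food, brand=Delt, rating=2, origin=handmade}: Accepted (brand is Delt, origin is handmade).
{category=garment, brand=Delt, rating=4, origin=handmade}: Accepted (brand is Delt, origin is handmade).
{category=food, brand=Axo, rating=5, origin=imported}: Rejected (brand is Axo, origin is imported).
{category=book, brand=Delt, rating=2, origin=imported}: Accepted (brand is Delt, origin is imported).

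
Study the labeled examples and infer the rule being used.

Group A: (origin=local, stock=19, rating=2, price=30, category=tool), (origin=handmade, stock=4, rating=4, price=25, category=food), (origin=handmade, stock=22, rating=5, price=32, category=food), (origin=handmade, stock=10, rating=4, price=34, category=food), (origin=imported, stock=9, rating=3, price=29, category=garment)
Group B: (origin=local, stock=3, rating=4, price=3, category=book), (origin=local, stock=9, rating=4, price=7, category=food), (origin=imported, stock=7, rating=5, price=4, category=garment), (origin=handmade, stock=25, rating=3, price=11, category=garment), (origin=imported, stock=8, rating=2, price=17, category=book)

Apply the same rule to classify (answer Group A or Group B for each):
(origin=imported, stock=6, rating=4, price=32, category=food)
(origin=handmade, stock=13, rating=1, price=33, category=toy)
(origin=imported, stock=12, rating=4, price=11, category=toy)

Group A, Group A, Group B

The common property of the 'Group A' items is: price ≥ 25. No 'Group B' item has it.
(origin=imported, stock=6, rating=4, price=32, category=food): price = 32, meets the rule → Group A.
(origin=handmade, stock=13, rating=1, price=33, category=toy): price = 33, meets the rule → Group A.
(origin=imported, stock=12, rating=4, price=11, category=toy): price = 11, lacks this property → Group B.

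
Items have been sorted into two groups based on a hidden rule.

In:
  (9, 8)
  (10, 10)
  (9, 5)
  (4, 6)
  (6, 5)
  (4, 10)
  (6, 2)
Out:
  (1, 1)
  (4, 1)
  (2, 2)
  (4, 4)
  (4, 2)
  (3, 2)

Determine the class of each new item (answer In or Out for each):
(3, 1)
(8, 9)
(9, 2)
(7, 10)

'In' ⟺ max ≥ 5.

Out, In, In, In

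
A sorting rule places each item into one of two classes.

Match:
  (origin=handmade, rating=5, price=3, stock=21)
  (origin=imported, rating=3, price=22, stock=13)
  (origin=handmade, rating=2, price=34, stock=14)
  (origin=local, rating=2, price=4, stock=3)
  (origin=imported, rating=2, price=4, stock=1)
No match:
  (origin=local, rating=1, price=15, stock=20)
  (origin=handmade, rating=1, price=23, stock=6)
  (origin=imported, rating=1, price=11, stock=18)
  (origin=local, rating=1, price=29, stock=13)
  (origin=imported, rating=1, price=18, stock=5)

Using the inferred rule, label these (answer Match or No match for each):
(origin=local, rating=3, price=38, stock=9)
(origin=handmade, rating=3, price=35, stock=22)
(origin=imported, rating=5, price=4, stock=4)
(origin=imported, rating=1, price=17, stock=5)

The distinguishing property — rating ≥ 2 — holds for all the 'Match' cases and none of the 'No match' cases.
(origin=local, rating=3, price=38, stock=9) → rating = 3 → Match. (origin=handmade, rating=3, price=35, stock=22) → rating = 3 → Match. (origin=imported, rating=5, price=4, stock=4) → rating = 5 → Match. (origin=imported, rating=1, price=17, stock=5) → rating = 1 → No match.

Match, Match, Match, No match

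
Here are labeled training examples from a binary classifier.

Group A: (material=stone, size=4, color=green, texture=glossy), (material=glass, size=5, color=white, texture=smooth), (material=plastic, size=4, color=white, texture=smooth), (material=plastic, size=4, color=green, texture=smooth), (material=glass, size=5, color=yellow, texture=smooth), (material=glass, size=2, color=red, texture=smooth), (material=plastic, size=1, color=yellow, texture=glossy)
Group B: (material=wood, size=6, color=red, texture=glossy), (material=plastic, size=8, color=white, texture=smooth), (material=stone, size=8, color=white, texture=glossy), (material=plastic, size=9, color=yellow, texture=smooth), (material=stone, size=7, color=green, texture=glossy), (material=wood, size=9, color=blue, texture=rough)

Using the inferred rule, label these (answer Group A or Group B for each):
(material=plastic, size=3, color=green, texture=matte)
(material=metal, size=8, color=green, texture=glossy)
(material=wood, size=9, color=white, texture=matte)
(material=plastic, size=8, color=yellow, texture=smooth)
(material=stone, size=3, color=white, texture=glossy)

One predicate separates the groups cleanly: size ≤ 5.

Group A, Group B, Group B, Group B, Group A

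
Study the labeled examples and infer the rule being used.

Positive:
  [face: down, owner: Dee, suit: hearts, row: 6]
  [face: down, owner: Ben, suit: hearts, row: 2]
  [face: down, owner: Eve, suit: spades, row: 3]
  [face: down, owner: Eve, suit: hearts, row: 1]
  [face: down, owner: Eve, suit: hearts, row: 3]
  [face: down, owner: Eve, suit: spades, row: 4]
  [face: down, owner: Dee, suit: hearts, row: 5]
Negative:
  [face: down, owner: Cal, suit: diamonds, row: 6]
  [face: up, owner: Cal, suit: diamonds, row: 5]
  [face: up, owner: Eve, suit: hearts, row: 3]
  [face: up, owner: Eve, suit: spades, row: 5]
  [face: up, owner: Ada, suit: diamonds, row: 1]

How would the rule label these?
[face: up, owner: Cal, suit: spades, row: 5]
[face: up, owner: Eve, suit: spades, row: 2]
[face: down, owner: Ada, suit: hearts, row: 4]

Negative, Negative, Positive

The pattern is that an item is 'Positive' exactly when: owner is not Cal AND face is down.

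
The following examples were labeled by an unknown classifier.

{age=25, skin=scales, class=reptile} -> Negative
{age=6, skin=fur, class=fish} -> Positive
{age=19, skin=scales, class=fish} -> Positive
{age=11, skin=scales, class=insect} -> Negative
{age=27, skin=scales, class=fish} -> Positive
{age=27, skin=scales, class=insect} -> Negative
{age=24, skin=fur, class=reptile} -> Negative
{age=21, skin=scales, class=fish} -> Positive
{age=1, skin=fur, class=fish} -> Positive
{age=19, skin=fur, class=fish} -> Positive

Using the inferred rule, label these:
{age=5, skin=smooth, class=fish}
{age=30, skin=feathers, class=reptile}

Looking at the examples, the only property every 'Positive' case has and every 'Negative' case lacks is: class is fish.
Positive: {age=5, skin=smooth, class=fish}, since class is fish. Negative: {age=30, skin=feathers, class=reptile}, since class is reptile.

Positive, Negative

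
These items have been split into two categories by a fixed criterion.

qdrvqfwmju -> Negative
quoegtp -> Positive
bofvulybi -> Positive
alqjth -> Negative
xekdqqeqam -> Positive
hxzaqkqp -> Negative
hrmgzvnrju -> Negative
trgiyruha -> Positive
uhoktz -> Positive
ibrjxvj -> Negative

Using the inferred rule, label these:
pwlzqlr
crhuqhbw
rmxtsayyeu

Negative, Negative, Positive

One predicate separates the groups cleanly: has ≥ 2 vowels.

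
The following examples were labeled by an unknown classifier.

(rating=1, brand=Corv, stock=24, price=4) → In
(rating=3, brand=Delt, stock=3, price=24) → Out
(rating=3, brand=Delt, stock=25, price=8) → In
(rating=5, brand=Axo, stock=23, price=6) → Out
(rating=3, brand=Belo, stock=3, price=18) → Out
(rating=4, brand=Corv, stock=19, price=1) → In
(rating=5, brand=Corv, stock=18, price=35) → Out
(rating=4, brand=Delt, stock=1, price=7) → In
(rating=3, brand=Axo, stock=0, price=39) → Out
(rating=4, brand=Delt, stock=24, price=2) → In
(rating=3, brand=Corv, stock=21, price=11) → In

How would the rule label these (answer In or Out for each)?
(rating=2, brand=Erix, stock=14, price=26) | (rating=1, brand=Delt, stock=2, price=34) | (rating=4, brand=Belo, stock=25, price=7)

The pattern is that an item is 'In' exactly when: rating ≤ 4 AND price ≤ 11.
Out: (rating=2, brand=Erix, stock=14, price=26), since rating = 2, price = 26. Out: (rating=1, brand=Delt, stock=2, price=34), since rating = 1, price = 34. In: (rating=4, brand=Belo, stock=25, price=7), since rating = 4, price = 7.

Out, Out, In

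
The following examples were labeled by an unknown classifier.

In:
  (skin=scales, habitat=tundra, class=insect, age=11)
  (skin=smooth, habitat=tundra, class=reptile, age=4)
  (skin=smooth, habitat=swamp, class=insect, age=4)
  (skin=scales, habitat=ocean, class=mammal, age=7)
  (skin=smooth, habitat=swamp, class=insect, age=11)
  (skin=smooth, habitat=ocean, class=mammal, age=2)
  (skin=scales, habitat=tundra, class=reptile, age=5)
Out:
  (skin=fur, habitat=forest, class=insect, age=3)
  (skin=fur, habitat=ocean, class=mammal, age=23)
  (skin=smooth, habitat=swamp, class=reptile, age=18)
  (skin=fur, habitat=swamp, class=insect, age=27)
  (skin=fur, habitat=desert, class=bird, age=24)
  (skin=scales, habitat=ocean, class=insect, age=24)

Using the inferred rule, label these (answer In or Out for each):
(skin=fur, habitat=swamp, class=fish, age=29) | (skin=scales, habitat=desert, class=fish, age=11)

'In' ⟺ age ≠ 3 AND age ≤ 11.
(skin=fur, habitat=swamp, class=fish, age=29) → age = 29 → Out. (skin=scales, habitat=desert, class=fish, age=11) → age = 11 → In.

Out, In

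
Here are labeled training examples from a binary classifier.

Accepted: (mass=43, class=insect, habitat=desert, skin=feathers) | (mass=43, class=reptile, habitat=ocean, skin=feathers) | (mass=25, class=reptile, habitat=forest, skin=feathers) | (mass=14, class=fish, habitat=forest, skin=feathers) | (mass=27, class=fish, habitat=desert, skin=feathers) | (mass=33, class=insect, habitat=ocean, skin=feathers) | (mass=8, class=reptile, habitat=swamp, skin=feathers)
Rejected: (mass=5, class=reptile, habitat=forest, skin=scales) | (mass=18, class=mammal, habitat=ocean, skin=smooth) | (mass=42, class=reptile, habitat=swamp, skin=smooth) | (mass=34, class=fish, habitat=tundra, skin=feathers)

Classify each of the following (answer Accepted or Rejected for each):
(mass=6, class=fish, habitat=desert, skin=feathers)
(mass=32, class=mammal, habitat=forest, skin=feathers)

Accepted, Accepted

All 'Accepted' examples share one property — skin is feathers AND mass ≠ 34 — and every 'Rejected' example lacks it.
Accepted: (mass=6, class=fish, habitat=desert, skin=feathers), since skin is feathers, mass = 6.
Accepted: (mass=32, class=mammal, habitat=forest, skin=feathers), since skin is feathers, mass = 32.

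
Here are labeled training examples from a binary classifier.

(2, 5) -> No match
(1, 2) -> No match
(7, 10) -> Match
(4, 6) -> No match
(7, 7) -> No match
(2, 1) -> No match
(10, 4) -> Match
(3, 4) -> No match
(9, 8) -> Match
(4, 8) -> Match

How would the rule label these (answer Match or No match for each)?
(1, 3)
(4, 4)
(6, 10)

No match, No match, Match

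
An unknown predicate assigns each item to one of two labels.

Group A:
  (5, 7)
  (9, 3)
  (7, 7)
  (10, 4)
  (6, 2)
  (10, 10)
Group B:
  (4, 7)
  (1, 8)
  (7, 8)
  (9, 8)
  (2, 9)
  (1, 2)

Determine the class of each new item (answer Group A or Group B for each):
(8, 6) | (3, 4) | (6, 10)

Group A, Group B, Group A

The classifier is using: sum is even.
(8, 6): Group A (8+6 = 14).
(3, 4): Group B (3+4 = 7).
(6, 10): Group A (6+10 = 16).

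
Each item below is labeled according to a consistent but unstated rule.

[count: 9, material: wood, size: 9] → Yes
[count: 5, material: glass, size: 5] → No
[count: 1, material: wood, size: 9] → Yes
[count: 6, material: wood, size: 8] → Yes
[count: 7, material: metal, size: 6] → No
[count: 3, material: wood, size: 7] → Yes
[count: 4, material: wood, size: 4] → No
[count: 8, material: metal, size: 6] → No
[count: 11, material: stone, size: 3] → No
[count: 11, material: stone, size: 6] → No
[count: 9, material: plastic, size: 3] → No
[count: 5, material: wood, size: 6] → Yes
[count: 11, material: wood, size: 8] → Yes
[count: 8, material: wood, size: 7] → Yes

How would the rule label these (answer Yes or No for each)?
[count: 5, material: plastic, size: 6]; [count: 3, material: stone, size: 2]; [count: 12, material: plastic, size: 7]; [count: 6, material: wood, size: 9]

No, No, No, Yes

'Yes' ⟺ material is wood AND size ≥ 5.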